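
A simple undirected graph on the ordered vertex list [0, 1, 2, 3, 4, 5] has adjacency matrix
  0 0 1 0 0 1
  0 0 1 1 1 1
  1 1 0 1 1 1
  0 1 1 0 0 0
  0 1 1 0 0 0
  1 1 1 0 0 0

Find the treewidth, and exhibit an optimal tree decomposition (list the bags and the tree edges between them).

Every bag has size at most 3, so the width is 3 − 1 = 2 and tw(G) ≤ 2. On the other hand G contains the 3-clique {0, 2, 5}. A clique must lie in a single bag of any decomposition, so no decomposition can have width below 2. The upper and lower bounds meet at 2, so that is the treewidth.

Treewidth 2.
One such decomposition:
Bags: B1 = {1, 2, 4}  B2 = {1, 2, 3}  B3 = {1, 2, 5}  B4 = {0, 2, 5}
Tree: B1–B2, B1–B3, B3–B4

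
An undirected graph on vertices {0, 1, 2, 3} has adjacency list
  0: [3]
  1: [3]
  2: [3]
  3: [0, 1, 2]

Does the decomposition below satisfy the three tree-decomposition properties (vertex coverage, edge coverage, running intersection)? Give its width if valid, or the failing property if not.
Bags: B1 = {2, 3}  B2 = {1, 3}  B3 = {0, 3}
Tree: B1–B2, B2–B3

Vertex coverage: the bags together contain {0, 1, 2, 3}, the full vertex set. Edge coverage: each edge of G has both endpoints in at least one bag. Running intersection: for every vertex, the bags containing it form a connected subtree. All three properties hold, so this is a valid tree decomposition of width max|bag| − 1 = 1, and hence tw(G) ≤ 1.

Yes; width 1.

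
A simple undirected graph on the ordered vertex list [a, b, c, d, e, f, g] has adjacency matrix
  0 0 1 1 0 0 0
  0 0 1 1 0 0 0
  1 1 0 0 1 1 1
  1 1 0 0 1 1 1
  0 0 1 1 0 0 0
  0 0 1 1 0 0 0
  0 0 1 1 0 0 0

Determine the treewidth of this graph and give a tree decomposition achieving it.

Treewidth 2.
Bags: B1 = {a, c, d}  B2 = {c, d, g}  B3 = {c, d, f}  B4 = {b, c, d}  B5 = {c, d, e}
Tree: B1–B2, B2–B3, B3–B4, B4–B5

Each bag holds 3 vertices, so the decomposition has width 2, which upper-bounds the treewidth. The edges c–a–d–g–c form a cycle, so G is not a tree and its treewidth is at least 2. Therefore the treewidth is 2.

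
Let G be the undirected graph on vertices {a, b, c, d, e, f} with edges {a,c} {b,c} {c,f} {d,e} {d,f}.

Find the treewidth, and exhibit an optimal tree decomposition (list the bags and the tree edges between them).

The largest bag has 2 vertices, giving width 1; this decomposition certifies tw(G) ≤ 1. Since G has at least one edge (e.g. b–c), it is not an edgeless graph, so tw(G) ≥ 1. Therefore the treewidth is 1.

Treewidth 1.
One optimal decomposition is:
Bags: B1 = {b, c}  B2 = {c, f}  B3 = {a, c}  B4 = {d, f}  B5 = {d, e}
Tree: B1–B2, B1–B3, B2–B4, B4–B5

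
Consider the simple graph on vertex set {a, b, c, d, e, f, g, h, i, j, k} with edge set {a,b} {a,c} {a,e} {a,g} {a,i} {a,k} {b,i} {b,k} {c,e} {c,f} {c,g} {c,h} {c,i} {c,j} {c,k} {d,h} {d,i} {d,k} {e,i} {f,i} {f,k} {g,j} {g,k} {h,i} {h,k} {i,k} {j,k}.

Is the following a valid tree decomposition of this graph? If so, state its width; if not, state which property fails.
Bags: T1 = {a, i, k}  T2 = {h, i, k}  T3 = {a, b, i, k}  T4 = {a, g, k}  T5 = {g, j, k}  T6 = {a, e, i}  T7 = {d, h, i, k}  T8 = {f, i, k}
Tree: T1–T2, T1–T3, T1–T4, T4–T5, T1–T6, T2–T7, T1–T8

A tree decomposition must satisfy three properties: every vertex lies in some bag; for every edge, both endpoints lie together in some bag; and for every vertex, the bags containing it form a connected subtree. Here vertex c appears in no bag, so the decomposition is invalid.

No — vertex c appears in no bag.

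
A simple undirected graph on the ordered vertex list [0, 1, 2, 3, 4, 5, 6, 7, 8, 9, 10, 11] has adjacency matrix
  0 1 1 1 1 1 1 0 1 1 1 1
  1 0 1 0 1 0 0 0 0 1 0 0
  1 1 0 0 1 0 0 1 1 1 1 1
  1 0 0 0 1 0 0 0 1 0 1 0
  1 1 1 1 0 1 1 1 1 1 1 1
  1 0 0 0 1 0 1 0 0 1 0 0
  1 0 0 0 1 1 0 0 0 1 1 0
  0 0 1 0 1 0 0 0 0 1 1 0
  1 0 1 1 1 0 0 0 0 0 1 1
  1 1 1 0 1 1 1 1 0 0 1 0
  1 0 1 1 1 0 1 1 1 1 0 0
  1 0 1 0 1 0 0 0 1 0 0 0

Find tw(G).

4

A width-4 tree decomposition is:
Bags: B1 = {0, 4, 6, 9, 10}  B2 = {0, 2, 4, 9, 10}  B3 = {0, 2, 4, 8, 10}  B4 = {0, 4, 5, 6, 9}  B5 = {0, 3, 4, 8, 10}  B6 = {0, 2, 4, 8, 11}  B7 = {0, 1, 2, 4, 9}  B8 = {2, 4, 7, 9, 10}
Tree: B1–B2, B2–B3, B1–B4, B3–B5, B3–B6, B2–B7, B2–B8
The largest bag has 5 vertices, giving width 4; this decomposition certifies tw(G) ≤ 4. On the other hand G contains the 5-clique {0, 2, 4, 8, 10}. A clique must lie in a single bag of any decomposition, so no decomposition can have width below 4. Hence tw(G) = 4 exactly.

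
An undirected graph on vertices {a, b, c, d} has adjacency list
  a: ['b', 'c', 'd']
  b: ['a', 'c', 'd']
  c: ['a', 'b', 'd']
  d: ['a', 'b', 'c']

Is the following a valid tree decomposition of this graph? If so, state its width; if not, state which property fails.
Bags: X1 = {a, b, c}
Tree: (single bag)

A tree decomposition must satisfy three properties: every vertex lies in some bag; for every edge, both endpoints lie together in some bag; and for every vertex, the bags containing it form a connected subtree. Here vertex d appears in no bag, so the decomposition is invalid.

No — vertex d appears in no bag.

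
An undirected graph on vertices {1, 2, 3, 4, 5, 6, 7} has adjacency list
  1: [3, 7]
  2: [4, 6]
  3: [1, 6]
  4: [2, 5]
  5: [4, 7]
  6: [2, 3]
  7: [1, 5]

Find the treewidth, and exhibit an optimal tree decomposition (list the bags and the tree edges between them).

Treewidth 2.
One optimal decomposition is:
Bags: B1 = {2, 4, 5}  B2 = {2, 5, 7}  B3 = {1, 2, 7}  B4 = {1, 2, 3}  B5 = {2, 3, 6}
Tree: B1–B2, B2–B3, B3–B4, B4–B5

Each bag holds 3 vertices, so the decomposition has width 2, which upper-bounds the treewidth. The edges 2–4–5–7–1–3–6–2 form a cycle, so G is not a tree and its treewidth is at least 2. The upper and lower bounds meet at 2, so that is the treewidth.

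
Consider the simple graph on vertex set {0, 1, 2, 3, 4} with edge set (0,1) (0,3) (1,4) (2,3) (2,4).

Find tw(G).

2

A width-2 tree decomposition is:
Bags: B1 = {2, 3, 4}  B2 = {1, 3, 4}  B3 = {0, 1, 3}
Tree: B1–B2, B2–B3
The largest bag has 3 vertices, giving width 2; this decomposition certifies tw(G) ≤ 2. Since 3–2–4–1–0–3 is a cycle in G, G is not acyclic. Forests are exactly the graphs of treewidth ≤ 1, so tw(G) ≥ 2. Hence tw(G) = 2 exactly.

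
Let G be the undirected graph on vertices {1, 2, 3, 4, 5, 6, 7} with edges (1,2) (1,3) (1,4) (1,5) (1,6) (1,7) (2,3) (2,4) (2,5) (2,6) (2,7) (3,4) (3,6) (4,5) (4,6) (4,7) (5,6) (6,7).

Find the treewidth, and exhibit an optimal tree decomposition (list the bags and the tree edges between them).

Treewidth 4.
Bags: B1 = {1, 2, 4, 6, 7}  B2 = {1, 2, 3, 4, 6}  B3 = {1, 2, 4, 5, 6}
Tree: B1–B2, B1–B3

Each bag holds 5 vertices, so the decomposition has width 4, which upper-bounds the treewidth. On the other hand G contains the 5-clique {1, 2, 3, 4, 6}. A clique must lie in a single bag of any decomposition, so no decomposition can have width below 4. Hence tw(G) = 4 exactly.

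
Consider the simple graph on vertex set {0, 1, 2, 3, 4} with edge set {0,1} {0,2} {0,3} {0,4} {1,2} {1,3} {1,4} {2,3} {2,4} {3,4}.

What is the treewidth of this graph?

4

A width-4 tree decomposition is:
Bags: B1 = {0, 1, 2, 3, 4}
Tree: (single bag)
With just one bag of size 5, the width is 5 − 1 = 4, so tw(G) ≤ 4. For the lower bound, the 5 vertices {0, 1, 2, 3, 4} are pairwise adjacent, and any tree decomposition puts a clique entirely inside one bag — forcing width ≥ 4. Combining the bounds, tw(G) = 4.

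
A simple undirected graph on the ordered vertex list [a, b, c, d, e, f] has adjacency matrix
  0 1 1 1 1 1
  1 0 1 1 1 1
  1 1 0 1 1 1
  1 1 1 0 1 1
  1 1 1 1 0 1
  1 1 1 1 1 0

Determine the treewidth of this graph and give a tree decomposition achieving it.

With just one bag of size 6, the width is 6 − 1 = 5, so tw(G) ≤ 5. For the lower bound, the 6 vertices {a, b, c, d, e, f} are pairwise adjacent, and any tree decomposition puts a clique entirely inside one bag — forcing width ≥ 5. Hence tw(G) = 5 exactly.

Treewidth 5.
One optimal decomposition is:
Bags: B1 = {a, b, c, d, e, f}
Tree: (single bag)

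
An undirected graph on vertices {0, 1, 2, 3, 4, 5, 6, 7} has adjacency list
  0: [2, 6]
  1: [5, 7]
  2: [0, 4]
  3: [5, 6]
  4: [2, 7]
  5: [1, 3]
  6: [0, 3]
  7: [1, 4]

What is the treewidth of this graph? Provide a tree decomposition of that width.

Every bag has size at most 3, so the width is 3 − 1 = 2 and tw(G) ≤ 2. The edges 5–1–7–4–2–0–6–3–5 form a cycle, so G is not a tree and its treewidth is at least 2. Therefore the treewidth is 2.

Treewidth 2.
Bags: B1 = {1, 5, 7}  B2 = {4, 5, 7}  B3 = {2, 4, 5}  B4 = {0, 2, 5}  B5 = {0, 5, 6}  B6 = {3, 5, 6}
Tree: B1–B2, B2–B3, B3–B4, B4–B5, B5–B6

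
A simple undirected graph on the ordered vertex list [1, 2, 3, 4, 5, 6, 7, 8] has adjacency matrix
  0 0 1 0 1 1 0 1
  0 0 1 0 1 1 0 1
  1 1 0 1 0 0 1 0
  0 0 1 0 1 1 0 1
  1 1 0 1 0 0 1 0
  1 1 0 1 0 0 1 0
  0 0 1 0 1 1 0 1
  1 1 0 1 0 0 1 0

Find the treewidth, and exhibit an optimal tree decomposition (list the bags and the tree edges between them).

The largest bag has 5 vertices, giving width 4; this decomposition certifies tw(G) ≤ 4. For the lower bound: the 5 vertex sets {5,7}, {3,4}, {1,8}, {2}, {6} are disjoint, each induces a connected subgraph, and every pair is joined by at least one edge of G. Contracting each set to a single vertex therefore yields K_{5} as a minor, and since treewidth is minor-monotone, tw(G) ≥ tw(K_{5}) = 4. Therefore the treewidth is 4.

Treewidth 4.
One optimal decomposition is:
Bags: B1 = {1, 2, 4, 5, 7}  B2 = {1, 2, 3, 4, 7}  B3 = {1, 2, 4, 7, 8}  B4 = {1, 2, 4, 6, 7}
Tree: B1–B2, B2–B3, B3–B4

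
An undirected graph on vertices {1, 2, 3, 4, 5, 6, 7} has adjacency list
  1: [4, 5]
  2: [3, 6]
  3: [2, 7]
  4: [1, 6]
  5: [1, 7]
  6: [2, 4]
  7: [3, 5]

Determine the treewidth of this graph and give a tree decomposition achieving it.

Treewidth 2.
Bags: B1 = {3, 5, 7}  B2 = {1, 3, 5}  B3 = {1, 3, 4}  B4 = {3, 4, 6}  B5 = {2, 3, 6}
Tree: B1–B2, B2–B3, B3–B4, B4–B5

Each bag holds 3 vertices, so the decomposition has width 2, which upper-bounds the treewidth. For the lower bound, G contains the cycle 3–7–5–1–4–6–2–3, so G is not a forest; only forests have treewidth ≤ 1, hence tw(G) ≥ 2. The upper and lower bounds meet at 2, so that is the treewidth.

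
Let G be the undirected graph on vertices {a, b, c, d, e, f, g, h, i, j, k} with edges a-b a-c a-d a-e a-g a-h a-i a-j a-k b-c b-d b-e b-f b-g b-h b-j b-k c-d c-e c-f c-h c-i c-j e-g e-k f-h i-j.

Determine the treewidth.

3

A width-3 tree decomposition is:
Bags: B1 = {a, b, c, e}  B2 = {a, b, c, j}  B3 = {a, c, i, j}  B4 = {a, b, c, h}  B5 = {a, b, c, d}  B6 = {b, c, f, h}  B7 = {a, b, e, g}  B8 = {a, b, e, k}
Tree: B1–B2, B2–B3, B2–B4, B2–B5, B4–B6, B1–B7, B7–B8
Each bag holds 4 vertices, so the decomposition has width 3, which upper-bounds the treewidth. For the lower bound, the 4 vertices {a, b, e, g} are pairwise adjacent, and any tree decomposition puts a clique entirely inside one bag — forcing width ≥ 3. Therefore the treewidth is 3.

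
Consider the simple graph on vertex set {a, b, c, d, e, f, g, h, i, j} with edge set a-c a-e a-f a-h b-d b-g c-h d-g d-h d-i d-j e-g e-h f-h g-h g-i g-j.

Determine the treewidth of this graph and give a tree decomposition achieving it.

Treewidth 2.
One optimal decomposition is:
Bags: B1 = {a, e, h}  B2 = {a, c, h}  B3 = {e, g, h}  B4 = {d, g, h}  B5 = {d, g, i}  B6 = {d, g, j}  B7 = {a, f, h}  B8 = {b, d, g}
Tree: B1–B2, B1–B3, B3–B4, B4–B5, B5–B6, B2–B7, B5–B8

Every bag has size at most 3, so the width is 3 − 1 = 2 and tw(G) ≤ 2. For the lower bound, the 3 vertices {d, g, j} are pairwise adjacent, and any tree decomposition puts a clique entirely inside one bag — forcing width ≥ 2. The upper and lower bounds meet at 2, so that is the treewidth.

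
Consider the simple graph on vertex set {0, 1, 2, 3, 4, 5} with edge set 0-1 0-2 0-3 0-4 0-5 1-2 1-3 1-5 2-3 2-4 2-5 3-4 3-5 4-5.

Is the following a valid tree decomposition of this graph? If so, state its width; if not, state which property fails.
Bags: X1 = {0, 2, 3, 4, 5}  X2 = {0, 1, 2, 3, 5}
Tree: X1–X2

Yes; width 4.

Vertex coverage: the bags together contain {0, 1, 2, 3, 4, 5}, the full vertex set. Edge coverage: each edge of G has both endpoints in at least one bag. Running intersection: for every vertex, the bags containing it form a connected subtree. All three properties hold, so this is a valid tree decomposition of width max|bag| − 1 = 4, and hence tw(G) ≤ 4.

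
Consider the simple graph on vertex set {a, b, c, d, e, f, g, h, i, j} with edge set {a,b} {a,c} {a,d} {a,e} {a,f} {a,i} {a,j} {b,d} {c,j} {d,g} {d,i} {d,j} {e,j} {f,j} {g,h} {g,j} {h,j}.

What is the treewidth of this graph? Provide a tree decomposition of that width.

Each bag holds 3 vertices, so the decomposition has width 2, which upper-bounds the treewidth. For the lower bound, the 3 vertices {d, g, j} are pairwise adjacent, and any tree decomposition puts a clique entirely inside one bag — forcing width ≥ 2. Combining the bounds, tw(G) = 2.

Treewidth 2.
One such decomposition:
Bags: B1 = {d, g, j}  B2 = {a, d, j}  B3 = {a, d, i}  B4 = {a, f, j}  B5 = {a, b, d}  B6 = {a, c, j}  B7 = {g, h, j}  B8 = {a, e, j}
Tree: B1–B2, B2–B3, B2–B4, B2–B5, B4–B6, B1–B7, B4–B8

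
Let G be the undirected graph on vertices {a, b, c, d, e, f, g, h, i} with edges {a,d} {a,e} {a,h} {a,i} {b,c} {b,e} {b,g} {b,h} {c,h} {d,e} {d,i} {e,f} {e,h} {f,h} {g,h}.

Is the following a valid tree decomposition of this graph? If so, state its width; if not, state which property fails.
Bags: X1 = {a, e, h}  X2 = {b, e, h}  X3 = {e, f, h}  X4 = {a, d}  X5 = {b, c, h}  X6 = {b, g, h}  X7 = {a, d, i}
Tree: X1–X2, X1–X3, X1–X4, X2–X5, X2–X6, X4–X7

A tree decomposition must satisfy three properties: every vertex lies in some bag; for every edge, both endpoints lie together in some bag; and for every vertex, the bags containing it form a connected subtree. Here edge (e,d) lies in no bag, so the decomposition is invalid.

No — edge (e,d) lies in no bag.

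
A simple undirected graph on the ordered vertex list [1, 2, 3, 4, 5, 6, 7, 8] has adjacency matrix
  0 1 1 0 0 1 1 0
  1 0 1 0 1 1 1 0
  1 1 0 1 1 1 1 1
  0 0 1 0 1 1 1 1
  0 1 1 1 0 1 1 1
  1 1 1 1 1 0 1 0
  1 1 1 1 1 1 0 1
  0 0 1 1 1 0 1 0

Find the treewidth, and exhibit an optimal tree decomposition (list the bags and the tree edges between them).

Treewidth 4.
One optimal decomposition is:
Bags: B1 = {2, 3, 5, 6, 7}  B2 = {3, 4, 5, 6, 7}  B3 = {1, 2, 3, 6, 7}  B4 = {3, 4, 5, 7, 8}
Tree: B1–B2, B1–B3, B2–B4

Every bag has size at most 5, so the width is 5 − 1 = 4 and tw(G) ≤ 4. On the other hand G contains the 5-clique {1, 2, 3, 6, 7}. A clique must lie in a single bag of any decomposition, so no decomposition can have width below 4. Combining the bounds, tw(G) = 4.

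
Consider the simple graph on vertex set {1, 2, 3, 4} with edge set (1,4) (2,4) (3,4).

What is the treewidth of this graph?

1

A width-1 tree decomposition is:
Bags: B1 = {3, 4}  B2 = {2, 4}  B3 = {1, 4}
Tree: B1–B2, B2–B3
Every bag has size at most 2, so the width is 2 − 1 = 1 and tw(G) ≤ 1. Since G has at least one edge (e.g. 4–3), it is not an edgeless graph, so tw(G) ≥ 1. Combining the bounds, tw(G) = 1.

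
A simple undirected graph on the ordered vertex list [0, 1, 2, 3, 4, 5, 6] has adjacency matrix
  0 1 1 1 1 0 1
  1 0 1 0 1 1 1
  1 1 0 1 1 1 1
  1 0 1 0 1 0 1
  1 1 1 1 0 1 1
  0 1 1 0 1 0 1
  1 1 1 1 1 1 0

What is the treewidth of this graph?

4

A width-4 tree decomposition is:
Bags: B1 = {1, 2, 4, 5, 6}  B2 = {0, 1, 2, 4, 6}  B3 = {0, 2, 3, 4, 6}
Tree: B1–B2, B2–B3
Every bag has size at most 5, so the width is 5 − 1 = 4 and tw(G) ≤ 4. Conversely, {0, 1, 2, 4, 6} is a clique of size 5, and the vertices of any clique must share a bag in every tree decomposition; so some bag has ≥ 5 vertices and tw(G) ≥ 4. Therefore the treewidth is 4.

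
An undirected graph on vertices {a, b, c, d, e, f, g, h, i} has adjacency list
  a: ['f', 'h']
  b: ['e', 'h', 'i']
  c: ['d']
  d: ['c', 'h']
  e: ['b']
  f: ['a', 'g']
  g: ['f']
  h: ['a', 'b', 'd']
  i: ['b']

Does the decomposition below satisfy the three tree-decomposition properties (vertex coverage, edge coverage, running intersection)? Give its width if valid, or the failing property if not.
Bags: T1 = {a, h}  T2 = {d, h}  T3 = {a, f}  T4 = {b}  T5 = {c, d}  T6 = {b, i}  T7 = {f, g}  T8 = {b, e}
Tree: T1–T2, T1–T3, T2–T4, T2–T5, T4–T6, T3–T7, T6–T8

A tree decomposition must satisfy three properties: every vertex lies in some bag; for every edge, both endpoints lie together in some bag; and for every vertex, the bags containing it form a connected subtree. Here edge (h,b) lies in no bag, so the decomposition is invalid.

No — edge (h,b) lies in no bag.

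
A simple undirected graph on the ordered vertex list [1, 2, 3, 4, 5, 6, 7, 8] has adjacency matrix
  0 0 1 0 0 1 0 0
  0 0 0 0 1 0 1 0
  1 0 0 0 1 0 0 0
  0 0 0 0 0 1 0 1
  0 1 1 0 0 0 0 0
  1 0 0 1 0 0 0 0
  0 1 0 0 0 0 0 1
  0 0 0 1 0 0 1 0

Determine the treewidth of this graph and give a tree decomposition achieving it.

The largest bag has 3 vertices, giving width 2; this decomposition certifies tw(G) ≤ 2. For the lower bound, G contains the cycle 1–3–5–2–7–8–4–6–1, so G is not a forest; only forests have treewidth ≤ 1, hence tw(G) ≥ 2. Combining the bounds, tw(G) = 2.

Treewidth 2.
One optimal decomposition is:
Bags: B1 = {1, 3, 5}  B2 = {1, 2, 5}  B3 = {1, 2, 7}  B4 = {1, 7, 8}  B5 = {1, 4, 8}  B6 = {1, 4, 6}
Tree: B1–B2, B2–B3, B3–B4, B4–B5, B5–B6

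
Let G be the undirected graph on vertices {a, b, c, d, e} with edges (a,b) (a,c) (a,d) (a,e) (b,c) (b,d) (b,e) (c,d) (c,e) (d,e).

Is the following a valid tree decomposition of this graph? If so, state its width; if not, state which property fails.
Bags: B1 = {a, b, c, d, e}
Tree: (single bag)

Checking the three conditions: (i) the bags cover all of {a, b, c, d, e}; (ii) for each edge, some bag contains both endpoints; (iii) the bags containing any fixed vertex form a subtree. All hold, so the decomposition is valid with width 5 − 1 = 4.

Yes; width 4.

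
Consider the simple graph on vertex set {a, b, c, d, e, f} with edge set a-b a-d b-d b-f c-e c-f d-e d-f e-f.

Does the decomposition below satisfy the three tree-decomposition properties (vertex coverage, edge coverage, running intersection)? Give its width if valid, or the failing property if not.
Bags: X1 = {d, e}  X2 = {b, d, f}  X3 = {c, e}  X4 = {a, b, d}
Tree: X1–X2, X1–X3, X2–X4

A tree decomposition must satisfy three properties: every vertex lies in some bag; for every edge, both endpoints lie together in some bag; and for every vertex, the bags containing it form a connected subtree. Here edge (f,e) lies in no bag, so the decomposition is invalid.

No — edge (f,e) lies in no bag.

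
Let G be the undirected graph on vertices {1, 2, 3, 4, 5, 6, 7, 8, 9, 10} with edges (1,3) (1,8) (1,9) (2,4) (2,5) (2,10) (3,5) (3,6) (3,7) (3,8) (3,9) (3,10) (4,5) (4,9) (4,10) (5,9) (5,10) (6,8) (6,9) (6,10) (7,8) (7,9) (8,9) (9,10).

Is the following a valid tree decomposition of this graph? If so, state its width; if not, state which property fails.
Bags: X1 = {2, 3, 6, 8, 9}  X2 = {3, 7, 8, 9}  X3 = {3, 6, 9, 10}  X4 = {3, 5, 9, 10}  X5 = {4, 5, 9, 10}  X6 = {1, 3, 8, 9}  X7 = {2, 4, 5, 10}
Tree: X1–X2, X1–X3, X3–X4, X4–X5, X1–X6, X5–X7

A tree decomposition must satisfy three properties: every vertex lies in some bag; for every edge, both endpoints lie together in some bag; and for every vertex, the bags containing it form a connected subtree. Here bags containing vertex 2 are not connected in the tree, so the decomposition is invalid.

No — bags containing vertex 2 are not connected in the tree.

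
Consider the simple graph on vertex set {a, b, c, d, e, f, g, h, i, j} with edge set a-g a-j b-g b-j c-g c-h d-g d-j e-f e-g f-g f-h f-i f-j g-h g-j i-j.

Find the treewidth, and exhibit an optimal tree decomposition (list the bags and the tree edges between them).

Treewidth 2.
One such decomposition:
Bags: B1 = {f, g, j}  B2 = {f, g, h}  B3 = {d, g, j}  B4 = {c, g, h}  B5 = {f, i, j}  B6 = {e, f, g}  B7 = {a, g, j}  B8 = {b, g, j}
Tree: B1–B2, B1–B3, B2–B4, B1–B5, B1–B6, B1–B7, B1–B8

Each bag holds 3 vertices, so the decomposition has width 2, which upper-bounds the treewidth. Conversely, {d, g, j} is a clique of size 3, and the vertices of any clique must share a bag in every tree decomposition; so some bag has ≥ 3 vertices and tw(G) ≥ 2. Therefore the treewidth is 2.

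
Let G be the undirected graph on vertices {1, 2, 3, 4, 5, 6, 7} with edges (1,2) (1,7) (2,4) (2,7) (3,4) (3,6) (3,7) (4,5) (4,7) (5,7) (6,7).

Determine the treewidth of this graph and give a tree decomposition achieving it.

Treewidth 2.
Bags: B1 = {2, 4, 7}  B2 = {3, 4, 7}  B3 = {3, 6, 7}  B4 = {4, 5, 7}  B5 = {1, 2, 7}
Tree: B1–B2, B2–B3, B1–B4, B1–B5

Each bag holds 3 vertices, so the decomposition has width 2, which upper-bounds the treewidth. For the lower bound, the 3 vertices {1, 2, 7} are pairwise adjacent, and any tree decomposition puts a clique entirely inside one bag — forcing width ≥ 2. Hence tw(G) = 2 exactly.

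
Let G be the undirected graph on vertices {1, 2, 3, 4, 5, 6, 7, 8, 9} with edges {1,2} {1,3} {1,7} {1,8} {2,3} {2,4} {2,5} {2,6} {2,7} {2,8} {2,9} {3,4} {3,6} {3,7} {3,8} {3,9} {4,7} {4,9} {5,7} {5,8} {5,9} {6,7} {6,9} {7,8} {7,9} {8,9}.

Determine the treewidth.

A width-4 tree decomposition is:
Bags: B1 = {2, 3, 7, 8, 9}  B2 = {2, 3, 6, 7, 9}  B3 = {1, 2, 3, 7, 8}  B4 = {2, 3, 4, 7, 9}  B5 = {2, 5, 7, 8, 9}
Tree: B1–B2, B1–B3, B2–B4, B1–B5
The largest bag has 5 vertices, giving width 4; this decomposition certifies tw(G) ≤ 4. On the other hand G contains the 5-clique {1, 2, 3, 7, 8}. A clique must lie in a single bag of any decomposition, so no decomposition can have width below 4. Hence tw(G) = 4 exactly.

4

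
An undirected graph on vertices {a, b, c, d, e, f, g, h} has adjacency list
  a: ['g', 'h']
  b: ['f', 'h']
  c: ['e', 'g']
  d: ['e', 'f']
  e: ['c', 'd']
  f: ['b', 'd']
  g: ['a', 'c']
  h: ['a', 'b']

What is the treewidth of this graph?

2

A width-2 tree decomposition is:
Bags: B1 = {a, c, g}  B2 = {a, c, e}  B3 = {a, d, e}  B4 = {a, d, f}  B5 = {a, b, f}  B6 = {a, b, h}
Tree: B1–B2, B2–B3, B3–B4, B4–B5, B5–B6
Each bag holds 3 vertices, so the decomposition has width 2, which upper-bounds the treewidth. Since a–g–c–e–d–f–b–h–a is a cycle in G, G is not acyclic. Forests are exactly the graphs of treewidth ≤ 1, so tw(G) ≥ 2. The upper and lower bounds meet at 2, so that is the treewidth.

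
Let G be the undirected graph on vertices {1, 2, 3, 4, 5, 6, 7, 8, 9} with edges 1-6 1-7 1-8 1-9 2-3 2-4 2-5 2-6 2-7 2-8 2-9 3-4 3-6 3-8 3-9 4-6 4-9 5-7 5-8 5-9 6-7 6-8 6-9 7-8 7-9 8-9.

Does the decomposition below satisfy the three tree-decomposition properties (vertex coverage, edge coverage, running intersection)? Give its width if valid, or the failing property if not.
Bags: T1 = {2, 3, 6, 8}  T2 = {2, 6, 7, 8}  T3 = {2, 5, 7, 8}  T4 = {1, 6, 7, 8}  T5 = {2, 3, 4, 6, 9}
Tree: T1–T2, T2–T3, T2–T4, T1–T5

A tree decomposition must satisfy three properties: every vertex lies in some bag; for every edge, both endpoints lie together in some bag; and for every vertex, the bags containing it form a connected subtree. Here edge (9,8) lies in no bag, so the decomposition is invalid.

No — edge (9,8) lies in no bag.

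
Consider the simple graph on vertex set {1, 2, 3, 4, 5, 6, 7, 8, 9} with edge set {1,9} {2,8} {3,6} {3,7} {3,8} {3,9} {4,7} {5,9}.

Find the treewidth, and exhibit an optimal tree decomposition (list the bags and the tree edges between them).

Each bag holds 2 vertices, so the decomposition has width 1, which upper-bounds the treewidth. G has an edge, so its treewidth is at least 1. Hence tw(G) = 1 exactly.

Treewidth 1.
Bags: B1 = {3, 7}  B2 = {3, 9}  B3 = {3, 6}  B4 = {4, 7}  B5 = {5, 9}  B6 = {3, 8}  B7 = {2, 8}  B8 = {1, 9}
Tree: B1–B2, B2–B3, B1–B4, B2–B5, B3–B6, B6–B7, B2–B8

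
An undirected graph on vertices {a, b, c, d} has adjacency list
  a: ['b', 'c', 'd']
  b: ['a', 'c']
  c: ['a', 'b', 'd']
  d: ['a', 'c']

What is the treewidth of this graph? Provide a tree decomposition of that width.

Treewidth 2.
One such decomposition:
Bags: B1 = {a, b, c}  B2 = {a, c, d}
Tree: B1–B2

Every bag has size at most 3, so the width is 3 − 1 = 2 and tw(G) ≤ 2. On the other hand G contains the 3-clique {a, c, d}. A clique must lie in a single bag of any decomposition, so no decomposition can have width below 2. Combining the bounds, tw(G) = 2.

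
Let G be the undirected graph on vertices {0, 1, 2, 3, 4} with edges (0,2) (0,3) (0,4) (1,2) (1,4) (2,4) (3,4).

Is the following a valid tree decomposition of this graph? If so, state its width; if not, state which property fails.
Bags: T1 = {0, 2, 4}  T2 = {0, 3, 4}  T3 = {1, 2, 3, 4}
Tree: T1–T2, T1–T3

A tree decomposition must satisfy three properties: every vertex lies in some bag; for every edge, both endpoints lie together in some bag; and for every vertex, the bags containing it form a connected subtree. Here bags containing vertex 3 are not connected in the tree, so the decomposition is invalid.

No — bags containing vertex 3 are not connected in the tree.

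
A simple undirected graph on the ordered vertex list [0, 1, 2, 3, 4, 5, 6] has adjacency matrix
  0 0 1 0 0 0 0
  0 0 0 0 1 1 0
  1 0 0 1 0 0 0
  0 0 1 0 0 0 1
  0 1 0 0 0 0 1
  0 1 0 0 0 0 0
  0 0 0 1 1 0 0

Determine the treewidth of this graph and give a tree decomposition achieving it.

The largest bag has 2 vertices, giving width 1; this decomposition certifies tw(G) ≤ 1. G has an edge, so its treewidth is at least 1. Hence tw(G) = 1 exactly.

Treewidth 1.
One such decomposition:
Bags: B1 = {0, 2}  B2 = {2, 3}  B3 = {3, 6}  B4 = {4, 6}  B5 = {1, 4}  B6 = {1, 5}
Tree: B1–B2, B2–B3, B3–B4, B4–B5, B5–B6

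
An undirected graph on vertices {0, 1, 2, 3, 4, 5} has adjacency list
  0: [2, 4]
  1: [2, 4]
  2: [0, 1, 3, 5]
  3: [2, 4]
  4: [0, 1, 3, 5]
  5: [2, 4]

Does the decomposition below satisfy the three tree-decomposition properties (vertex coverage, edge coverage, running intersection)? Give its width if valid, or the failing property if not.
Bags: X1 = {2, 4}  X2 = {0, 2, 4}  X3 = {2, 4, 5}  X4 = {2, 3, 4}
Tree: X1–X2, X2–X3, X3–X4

A tree decomposition must satisfy three properties: every vertex lies in some bag; for every edge, both endpoints lie together in some bag; and for every vertex, the bags containing it form a connected subtree. Here vertex 1 appears in no bag, so the decomposition is invalid.

No — vertex 1 appears in no bag.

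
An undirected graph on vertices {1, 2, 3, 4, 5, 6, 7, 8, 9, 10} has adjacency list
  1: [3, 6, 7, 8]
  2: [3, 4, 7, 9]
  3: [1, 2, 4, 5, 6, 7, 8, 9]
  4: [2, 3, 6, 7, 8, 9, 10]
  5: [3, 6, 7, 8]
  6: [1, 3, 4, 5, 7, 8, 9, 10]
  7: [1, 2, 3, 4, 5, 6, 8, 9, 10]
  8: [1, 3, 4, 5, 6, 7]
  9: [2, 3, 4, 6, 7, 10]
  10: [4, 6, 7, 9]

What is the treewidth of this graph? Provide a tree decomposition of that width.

Treewidth 4.
Bags: B1 = {3, 4, 6, 7, 9}  B2 = {3, 4, 6, 7, 8}  B3 = {2, 3, 4, 7, 9}  B4 = {4, 6, 7, 9, 10}  B5 = {3, 5, 6, 7, 8}  B6 = {1, 3, 6, 7, 8}
Tree: B1–B2, B1–B3, B1–B4, B2–B5, B2–B6

The largest bag has 5 vertices, giving width 4; this decomposition certifies tw(G) ≤ 4. On the other hand G contains the 5-clique {4, 6, 7, 9, 10}. A clique must lie in a single bag of any decomposition, so no decomposition can have width below 4. Combining the bounds, tw(G) = 4.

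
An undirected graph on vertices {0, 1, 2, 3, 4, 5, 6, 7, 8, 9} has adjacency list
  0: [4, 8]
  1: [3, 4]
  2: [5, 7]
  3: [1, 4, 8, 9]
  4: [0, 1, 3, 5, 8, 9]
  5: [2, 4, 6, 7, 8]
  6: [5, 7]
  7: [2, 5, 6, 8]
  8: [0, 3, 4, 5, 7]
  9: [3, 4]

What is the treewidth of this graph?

A width-2 tree decomposition is:
Bags: B1 = {3, 4, 8}  B2 = {1, 3, 4}  B3 = {4, 5, 8}  B4 = {5, 7, 8}  B5 = {0, 4, 8}  B6 = {2, 5, 7}  B7 = {3, 4, 9}  B8 = {5, 6, 7}
Tree: B1–B2, B1–B3, B3–B4, B3–B5, B4–B6, B1–B7, B6–B8
Every bag has size at most 3, so the width is 3 − 1 = 2 and tw(G) ≤ 2. On the other hand G contains the 3-clique {2, 5, 7}. A clique must lie in a single bag of any decomposition, so no decomposition can have width below 2. Hence tw(G) = 2 exactly.

2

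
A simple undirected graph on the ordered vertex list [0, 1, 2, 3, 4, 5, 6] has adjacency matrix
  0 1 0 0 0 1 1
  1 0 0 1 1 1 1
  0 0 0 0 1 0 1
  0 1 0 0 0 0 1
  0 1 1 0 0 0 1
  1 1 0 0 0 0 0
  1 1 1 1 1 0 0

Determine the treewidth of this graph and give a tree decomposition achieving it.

Treewidth 2.
One such decomposition:
Bags: B1 = {0, 1, 6}  B2 = {0, 1, 5}  B3 = {1, 4, 6}  B4 = {2, 4, 6}  B5 = {1, 3, 6}
Tree: B1–B2, B1–B3, B3–B4, B3–B5

Every bag has size at most 3, so the width is 3 − 1 = 2 and tw(G) ≤ 2. For the lower bound, the 3 vertices {0, 1, 5} are pairwise adjacent, and any tree decomposition puts a clique entirely inside one bag — forcing width ≥ 2. Therefore the treewidth is 2.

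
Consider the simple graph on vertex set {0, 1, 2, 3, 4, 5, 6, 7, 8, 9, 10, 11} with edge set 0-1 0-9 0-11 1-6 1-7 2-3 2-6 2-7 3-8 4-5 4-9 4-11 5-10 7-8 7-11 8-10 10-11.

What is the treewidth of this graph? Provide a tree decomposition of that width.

Treewidth 3.
One optimal decomposition is:
Bags: B1 = {0, 4, 5, 9}  B2 = {0, 4, 5, 11}  B3 = {0, 5, 10, 11}  B4 = {0, 1, 10, 11}  B5 = {1, 7, 10, 11}  B6 = {1, 7, 8, 10}  B7 = {1, 6, 7, 8}  B8 = {2, 6, 7, 8}  B9 = {2, 3, 6, 8}
Tree: B1–B2, B2–B3, B3–B4, B4–B5, B5–B6, B6–B7, B7–B8, B8–B9

Each bag holds 4 vertices, so the decomposition has width 3, which upper-bounds the treewidth. For the lower bound: the 4 vertex sets {4,5,9}, {0}, {11}, {1,7,8,10} are disjoint, each induces a connected subgraph, and every pair is joined by at least one edge of G. Contracting each set to a single vertex therefore yields K_{4} as a minor, and since treewidth is minor-monotone, tw(G) ≥ tw(K_{4}) = 3. Combining the bounds, tw(G) = 3.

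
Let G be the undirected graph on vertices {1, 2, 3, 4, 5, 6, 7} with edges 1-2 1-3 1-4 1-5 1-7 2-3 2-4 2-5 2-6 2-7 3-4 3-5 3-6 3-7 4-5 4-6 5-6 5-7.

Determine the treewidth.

A width-4 tree decomposition is:
Bags: B1 = {1, 2, 3, 4, 5}  B2 = {2, 3, 4, 5, 6}  B3 = {1, 2, 3, 5, 7}
Tree: B1–B2, B1–B3
Every bag has size at most 5, so the width is 5 − 1 = 4 and tw(G) ≤ 4. Conversely, {1, 2, 3, 4, 5} is a clique of size 5, and the vertices of any clique must share a bag in every tree decomposition; so some bag has ≥ 5 vertices and tw(G) ≥ 4. The upper and lower bounds meet at 4, so that is the treewidth.

4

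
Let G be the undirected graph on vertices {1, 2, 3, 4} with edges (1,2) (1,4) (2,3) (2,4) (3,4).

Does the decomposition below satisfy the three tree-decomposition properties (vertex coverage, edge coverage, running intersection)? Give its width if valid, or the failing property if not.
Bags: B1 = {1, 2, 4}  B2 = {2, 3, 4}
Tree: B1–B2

Yes; width 2.

Vertex coverage: the bags together contain {1, 2, 3, 4}, the full vertex set. Edge coverage: each edge of G has both endpoints in at least one bag. Running intersection: for every vertex, the bags containing it form a connected subtree. All three properties hold, so this is a valid tree decomposition of width max|bag| − 1 = 2, and hence tw(G) ≤ 2.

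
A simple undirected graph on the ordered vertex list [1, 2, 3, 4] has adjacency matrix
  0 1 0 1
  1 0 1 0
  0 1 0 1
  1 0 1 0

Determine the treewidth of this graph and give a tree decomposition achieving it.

Treewidth 2.
Bags: B1 = {1, 3, 4}  B2 = {1, 2, 3}
Tree: B1–B2

The largest bag has 3 vertices, giving width 2; this decomposition certifies tw(G) ≤ 2. For the lower bound, G contains the cycle 3–4–1–2–3, so G is not a forest; only forests have treewidth ≤ 1, hence tw(G) ≥ 2. Therefore the treewidth is 2.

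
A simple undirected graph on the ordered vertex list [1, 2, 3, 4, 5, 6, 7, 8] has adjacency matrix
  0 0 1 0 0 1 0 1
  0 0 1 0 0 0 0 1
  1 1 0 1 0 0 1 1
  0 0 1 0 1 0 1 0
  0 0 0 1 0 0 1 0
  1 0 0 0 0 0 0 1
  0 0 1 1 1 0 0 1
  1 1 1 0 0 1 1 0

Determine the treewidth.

A width-2 tree decomposition is:
Bags: B1 = {1, 3, 8}  B2 = {3, 7, 8}  B3 = {2, 3, 8}  B4 = {3, 4, 7}  B5 = {1, 6, 8}  B6 = {4, 5, 7}
Tree: B1–B2, B1–B3, B2–B4, B1–B5, B4–B6
The largest bag has 3 vertices, giving width 2; this decomposition certifies tw(G) ≤ 2. For the lower bound, the 3 vertices {1, 3, 8} are pairwise adjacent, and any tree decomposition puts a clique entirely inside one bag — forcing width ≥ 2. Therefore the treewidth is 2.

2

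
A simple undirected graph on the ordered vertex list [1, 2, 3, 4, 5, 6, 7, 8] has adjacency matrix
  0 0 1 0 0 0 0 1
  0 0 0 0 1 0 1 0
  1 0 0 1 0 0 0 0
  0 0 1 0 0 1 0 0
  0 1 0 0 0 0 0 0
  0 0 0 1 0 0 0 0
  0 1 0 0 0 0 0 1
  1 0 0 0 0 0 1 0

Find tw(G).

A width-1 tree decomposition is:
Bags: B1 = {2, 5}  B2 = {2, 7}  B3 = {7, 8}  B4 = {1, 8}  B5 = {1, 3}  B6 = {3, 4}  B7 = {4, 6}
Tree: B1–B2, B2–B3, B3–B4, B4–B5, B5–B6, B6–B7
The largest bag has 2 vertices, giving width 1; this decomposition certifies tw(G) ≤ 1. Since G has at least one edge (e.g. 5–2), it is not an edgeless graph, so tw(G) ≥ 1. Therefore the treewidth is 1.

1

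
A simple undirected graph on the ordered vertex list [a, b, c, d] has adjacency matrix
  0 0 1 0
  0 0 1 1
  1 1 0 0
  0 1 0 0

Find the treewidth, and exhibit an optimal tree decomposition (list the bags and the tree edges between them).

Treewidth 1.
Bags: B1 = {b, d}  B2 = {b, c}  B3 = {a, c}
Tree: B1–B2, B2–B3

The largest bag has 2 vertices, giving width 1; this decomposition certifies tw(G) ≤ 1. Since G has at least one edge (e.g. b–d), it is not an edgeless graph, so tw(G) ≥ 1. The upper and lower bounds meet at 1, so that is the treewidth.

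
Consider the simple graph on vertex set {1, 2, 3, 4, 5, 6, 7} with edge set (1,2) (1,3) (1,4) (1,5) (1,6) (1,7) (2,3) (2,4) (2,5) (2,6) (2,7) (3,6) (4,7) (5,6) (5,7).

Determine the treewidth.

A width-3 tree decomposition is:
Bags: B1 = {1, 2, 5, 7}  B2 = {1, 2, 5, 6}  B3 = {1, 2, 3, 6}  B4 = {1, 2, 4, 7}
Tree: B1–B2, B2–B3, B1–B4
The largest bag has 4 vertices, giving width 3; this decomposition certifies tw(G) ≤ 3. Conversely, {1, 2, 3, 6} is a clique of size 4, and the vertices of any clique must share a bag in every tree decomposition; so some bag has ≥ 4 vertices and tw(G) ≥ 3. The upper and lower bounds meet at 3, so that is the treewidth.

3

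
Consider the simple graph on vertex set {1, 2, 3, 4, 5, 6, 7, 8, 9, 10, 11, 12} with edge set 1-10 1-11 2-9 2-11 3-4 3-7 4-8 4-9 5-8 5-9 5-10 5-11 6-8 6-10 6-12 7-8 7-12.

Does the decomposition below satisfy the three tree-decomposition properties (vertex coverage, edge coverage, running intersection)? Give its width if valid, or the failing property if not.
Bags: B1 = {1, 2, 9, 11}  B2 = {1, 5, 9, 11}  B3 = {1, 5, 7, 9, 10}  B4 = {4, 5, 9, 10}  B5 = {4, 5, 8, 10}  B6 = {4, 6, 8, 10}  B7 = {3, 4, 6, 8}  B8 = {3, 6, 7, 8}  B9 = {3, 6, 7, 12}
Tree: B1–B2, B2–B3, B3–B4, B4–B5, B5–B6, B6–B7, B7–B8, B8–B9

A tree decomposition must satisfy three properties: every vertex lies in some bag; for every edge, both endpoints lie together in some bag; and for every vertex, the bags containing it form a connected subtree. Here bags containing vertex 7 are not connected in the tree, so the decomposition is invalid.

No — bags containing vertex 7 are not connected in the tree.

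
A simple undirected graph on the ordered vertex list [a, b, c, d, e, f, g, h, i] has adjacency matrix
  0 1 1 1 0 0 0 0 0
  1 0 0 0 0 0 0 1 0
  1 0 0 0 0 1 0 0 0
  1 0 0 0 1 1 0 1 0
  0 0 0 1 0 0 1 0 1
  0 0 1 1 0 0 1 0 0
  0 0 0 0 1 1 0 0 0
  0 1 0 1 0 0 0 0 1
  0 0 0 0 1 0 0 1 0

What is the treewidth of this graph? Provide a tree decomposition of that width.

Treewidth 3.
Bags: B1 = {b, e, h, i}  B2 = {b, d, e, h}  B3 = {a, b, d, e}  B4 = {a, d, e, g}  B5 = {a, d, f, g}  B6 = {a, c, f, g}
Tree: B1–B2, B2–B3, B3–B4, B4–B5, B5–B6

Each bag holds 4 vertices, so the decomposition has width 3, which upper-bounds the treewidth. For the lower bound: the 4 vertex sets {b,h,i}, {e}, {d}, {a,c,f,g} are disjoint, each induces a connected subgraph, and every pair is joined by at least one edge of G. Contracting each set to a single vertex therefore yields K_{4} as a minor, and since treewidth is minor-monotone, tw(G) ≥ tw(K_{4}) = 3. Hence tw(G) = 3 exactly.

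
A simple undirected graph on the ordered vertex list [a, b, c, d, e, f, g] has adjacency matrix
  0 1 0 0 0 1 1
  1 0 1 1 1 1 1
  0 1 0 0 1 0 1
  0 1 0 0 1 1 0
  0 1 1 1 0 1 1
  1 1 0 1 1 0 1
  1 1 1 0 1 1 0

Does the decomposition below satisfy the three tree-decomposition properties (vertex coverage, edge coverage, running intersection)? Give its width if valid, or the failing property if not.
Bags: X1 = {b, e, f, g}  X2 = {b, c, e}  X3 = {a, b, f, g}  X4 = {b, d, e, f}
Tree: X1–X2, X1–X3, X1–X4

A tree decomposition must satisfy three properties: every vertex lies in some bag; for every edge, both endpoints lie together in some bag; and for every vertex, the bags containing it form a connected subtree. Here edge (g,c) lies in no bag, so the decomposition is invalid.

No — edge (g,c) lies in no bag.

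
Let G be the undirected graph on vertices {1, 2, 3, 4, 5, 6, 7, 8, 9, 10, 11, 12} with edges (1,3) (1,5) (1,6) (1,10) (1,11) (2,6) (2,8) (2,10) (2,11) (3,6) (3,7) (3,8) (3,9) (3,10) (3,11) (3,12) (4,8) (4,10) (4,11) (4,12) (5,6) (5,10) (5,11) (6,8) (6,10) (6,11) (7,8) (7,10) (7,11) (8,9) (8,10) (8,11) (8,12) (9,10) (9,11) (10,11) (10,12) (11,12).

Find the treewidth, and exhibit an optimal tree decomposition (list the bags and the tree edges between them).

Treewidth 4.
One optimal decomposition is:
Bags: B1 = {3, 6, 8, 10, 11}  B2 = {2, 6, 8, 10, 11}  B3 = {3, 8, 10, 11, 12}  B4 = {1, 3, 6, 10, 11}  B5 = {1, 5, 6, 10, 11}  B6 = {3, 8, 9, 10, 11}  B7 = {4, 8, 10, 11, 12}  B8 = {3, 7, 8, 10, 11}
Tree: B1–B2, B1–B3, B1–B4, B4–B5, B3–B6, B3–B7, B6–B8

Every bag has size at most 5, so the width is 5 − 1 = 4 and tw(G) ≤ 4. On the other hand G contains the 5-clique {2, 6, 8, 10, 11}. A clique must lie in a single bag of any decomposition, so no decomposition can have width below 4. Hence tw(G) = 4 exactly.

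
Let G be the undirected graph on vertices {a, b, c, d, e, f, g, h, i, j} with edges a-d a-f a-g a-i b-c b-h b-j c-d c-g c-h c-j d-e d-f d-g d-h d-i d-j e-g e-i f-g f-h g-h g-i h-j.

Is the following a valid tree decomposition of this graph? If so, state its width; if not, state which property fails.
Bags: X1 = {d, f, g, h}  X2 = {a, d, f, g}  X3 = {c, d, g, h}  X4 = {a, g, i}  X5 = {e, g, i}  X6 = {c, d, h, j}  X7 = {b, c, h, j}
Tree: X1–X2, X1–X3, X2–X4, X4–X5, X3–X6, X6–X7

No — edge (d,i) lies in no bag.

A tree decomposition must satisfy three properties: every vertex lies in some bag; for every edge, both endpoints lie together in some bag; and for every vertex, the bags containing it form a connected subtree. Here edge (d,i) lies in no bag, so the decomposition is invalid.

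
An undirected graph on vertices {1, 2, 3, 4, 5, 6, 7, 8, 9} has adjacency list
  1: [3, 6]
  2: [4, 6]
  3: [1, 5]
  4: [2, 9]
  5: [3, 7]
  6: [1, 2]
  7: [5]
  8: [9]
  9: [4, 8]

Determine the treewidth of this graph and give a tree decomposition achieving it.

Every bag has size at most 2, so the width is 2 − 1 = 1 and tw(G) ≤ 1. G has an edge, so its treewidth is at least 1. The upper and lower bounds meet at 1, so that is the treewidth.

Treewidth 1.
One optimal decomposition is:
Bags: B1 = {8, 9}  B2 = {4, 9}  B3 = {2, 4}  B4 = {2, 6}  B5 = {1, 6}  B6 = {1, 3}  B7 = {3, 5}  B8 = {5, 7}
Tree: B1–B2, B2–B3, B3–B4, B4–B5, B5–B6, B6–B7, B7–B8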